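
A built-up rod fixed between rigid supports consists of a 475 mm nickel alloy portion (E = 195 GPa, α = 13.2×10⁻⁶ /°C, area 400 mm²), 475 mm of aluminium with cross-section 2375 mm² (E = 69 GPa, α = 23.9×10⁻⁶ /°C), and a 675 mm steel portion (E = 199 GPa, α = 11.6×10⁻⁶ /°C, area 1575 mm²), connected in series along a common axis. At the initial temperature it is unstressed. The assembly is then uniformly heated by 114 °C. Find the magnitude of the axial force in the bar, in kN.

P ≈ 260 kN (compressive)

If the supports were absent, the total length change would be Σ αᵢΔT Lᵢ = 13.2×10⁻⁶×114×475 + 23.9×10⁻⁶×114×475 + 11.6×10⁻⁶×114×675 = 2.902 mm.
The walls prevent any net length change, so an axial force P (same in every segment) develops. Compatibility: P · Σ Lᵢ/(AᵢEᵢ) = δ_free.
Σ Lᵢ/(AᵢEᵢ) = 475/(400×195×10³) + 475/(2375×69×10³) + 675/(1575×199×10³) = 1.114×10⁻⁵ mm/N.
So P = 2.902 / 1.114×10⁻⁵ = 260.4 kN, compressive.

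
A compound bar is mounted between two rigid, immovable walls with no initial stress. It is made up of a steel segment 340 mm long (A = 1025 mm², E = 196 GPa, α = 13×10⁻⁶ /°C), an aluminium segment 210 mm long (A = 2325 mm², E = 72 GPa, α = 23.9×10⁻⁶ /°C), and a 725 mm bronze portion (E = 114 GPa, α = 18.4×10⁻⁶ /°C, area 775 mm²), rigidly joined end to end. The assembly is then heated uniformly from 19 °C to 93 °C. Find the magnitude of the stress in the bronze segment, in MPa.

σ ≈ 195 MPa (compressive)

Free thermal expansion of the whole bar: Σ αᵢΔT Lᵢ = 13×10⁻⁶×74×340 + 23.9×10⁻⁶×74×210 + 18.4×10⁻⁶×74×725 = 1.686 mm.
Since the ends are fixed, an axial force P builds up, equal in every segment, with P · Σ Lᵢ/(AᵢEᵢ) = δ_free.
Σ Lᵢ/(AᵢEᵢ) = 340/(1025×196×10³) + 210/(2325×72×10³) + 725/(775×114×10³) = 1.115×10⁻⁵ mm/N.
P = 1.686 / 1.115×10⁻⁵ = 151100 N = 151.1 kN, compressive.
σ_{bronze} = P / A = 151100 / 775 = 195 MPa.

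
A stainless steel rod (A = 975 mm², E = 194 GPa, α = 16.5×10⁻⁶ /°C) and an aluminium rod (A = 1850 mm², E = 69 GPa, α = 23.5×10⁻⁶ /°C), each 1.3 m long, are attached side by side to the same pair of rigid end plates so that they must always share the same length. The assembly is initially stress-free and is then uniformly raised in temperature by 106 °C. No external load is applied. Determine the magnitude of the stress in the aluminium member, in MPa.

σ ≈ 30.6 MPa (compressive)

Both members must finish at the same length. With the larger α, the aluminium tends to over-expand; the plates restrain it, putting the aluminium in compression and the stainless steel in tension. With no external load the two internal forces are equal and opposite, magnitude P.
Setting the final lengths equal and cancelling L: (α₁ − α₂)ΔT = P/(A₁E₁) + P/(A₂E₂).
|α₁ − α₂|·ΔT = 7×10⁻⁶ × 106 = 0.000742.
1/(A₁E₁) + 1/(A₂E₂) = 1/(975×194×10³) + 1/(1850×69×10³) = 1.312×10⁻⁸ N⁻¹.
P = 0.000742 / 1.312×10⁻⁸ = 56550 N = 56.55 kN.
σ_{aluminium} = P/A₂ = 56550/1850 = 30.57 MPa, compressive.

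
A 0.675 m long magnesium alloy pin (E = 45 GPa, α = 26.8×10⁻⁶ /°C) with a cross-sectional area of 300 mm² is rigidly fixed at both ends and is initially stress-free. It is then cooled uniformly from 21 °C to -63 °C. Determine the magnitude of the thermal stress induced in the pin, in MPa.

σ ≈ 101 MPa (tensile)

Because both ends are immovable the net strain is zero, and the suppressed thermal strain is αΔT = 26.8×10⁻⁶ × 84 = 2251.2×10⁻⁶.
The stress required to suppress this strain is σ = Eε = 45×10³ × 2251.2×10⁻⁶ = 101.3 MPa, tensile since the pin is trying to contract.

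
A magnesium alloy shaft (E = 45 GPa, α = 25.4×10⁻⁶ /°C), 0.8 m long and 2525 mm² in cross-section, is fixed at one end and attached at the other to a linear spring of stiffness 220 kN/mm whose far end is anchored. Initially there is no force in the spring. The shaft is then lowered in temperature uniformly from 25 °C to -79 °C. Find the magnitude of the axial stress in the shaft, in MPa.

σ ≈ 72.2 MPa (tensile)

The unrestrained thermal change is αΔT L = 25.4×10⁻⁶ × 104 × 800 = 2.113 mm.
With a force P in the spring, the elastic change of the shaft is PL/(AE) and that of the spring is P/k; compatibility requires their sum to equal δ_free.
So P = δ_free / [L/(AE) + 1/k] = 2.113 / [ 800/(2525×45×10³) + 1/(220×10³) ].
P = 2.113 / 1.159×10⁻⁵ = 182400 N.
σ = P/A = 182400/2525 = 72.24 MPa.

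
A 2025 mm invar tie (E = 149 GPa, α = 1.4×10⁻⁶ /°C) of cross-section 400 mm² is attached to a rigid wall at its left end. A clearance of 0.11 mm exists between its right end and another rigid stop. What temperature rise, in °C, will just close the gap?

ΔT ≈ 38.8 °C

The gap closes when αΔT L = 0.11 mm, since the tie is still unstressed at that instant.
ΔT = 0.11 / (1.4×10⁻⁶ × 2025) = 38.8 °C.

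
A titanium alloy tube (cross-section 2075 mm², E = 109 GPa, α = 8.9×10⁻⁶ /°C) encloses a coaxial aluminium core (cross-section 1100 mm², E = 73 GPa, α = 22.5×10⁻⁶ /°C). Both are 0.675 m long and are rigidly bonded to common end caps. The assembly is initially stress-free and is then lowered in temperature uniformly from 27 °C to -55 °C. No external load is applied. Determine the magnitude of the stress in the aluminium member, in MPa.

σ ≈ 60.1 MPa (tensile)

Equilibrium of a rigid end plate with no external load gives equal and opposite internal forces ±P in the two members. Since α_{aluminium} > α_{titanium alloy}, cooling drives the aluminium into tension and the titanium alloy into compression.
Equating the net (thermal + elastic) strains gives |α₁ − α₂|·ΔT = P·[1/(A₁E₁) + 1/(A₂E₂)].
|α₁ − α₂|·ΔT = 13.6×10⁻⁶ × 82 = 0.001115.
1/(A₁E₁) + 1/(A₂E₂) = 1/(2075×109×10³) + 1/(1100×73×10³) = 1.687×10⁻⁸ N⁻¹.
P = 0.001115 / 1.687×10⁻⁸ = 66090 N = 66.09 kN.
σ_{aluminium} = P/A₂ = 66090/1100 = 60.08 MPa, tensile.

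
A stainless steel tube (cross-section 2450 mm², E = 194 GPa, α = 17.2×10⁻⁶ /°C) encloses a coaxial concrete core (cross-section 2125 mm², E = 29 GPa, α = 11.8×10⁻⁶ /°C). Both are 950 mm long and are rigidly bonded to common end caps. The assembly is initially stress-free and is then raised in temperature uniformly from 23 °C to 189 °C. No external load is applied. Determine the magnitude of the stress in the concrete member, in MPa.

σ ≈ 23 MPa (tensile)

The stainless steel has the larger α, so on heating it would change length more than the concrete if both were free. The rigid plates force a common final length, so the stainless steel is put into compression and the concrete into tension, with equal and opposite forces P (no external load).
Equating the net (thermal + elastic) strains gives |α₁ − α₂|·ΔT = P·[1/(A₁E₁) + 1/(A₂E₂)].
|α₁ − α₂|·ΔT = 5.4×10⁻⁶ × 166 = 0.0008964.
1/(A₁E₁) + 1/(A₂E₂) = 1/(2450×194×10³) + 1/(2125×29×10³) = 1.833×10⁻⁸ N⁻¹.
P = 0.0008964 / 1.833×10⁻⁸ = 48900 N = 48.9 kN.
σ_{concrete} = P/A₂ = 48900/2125 = 23.01 MPa, tensile.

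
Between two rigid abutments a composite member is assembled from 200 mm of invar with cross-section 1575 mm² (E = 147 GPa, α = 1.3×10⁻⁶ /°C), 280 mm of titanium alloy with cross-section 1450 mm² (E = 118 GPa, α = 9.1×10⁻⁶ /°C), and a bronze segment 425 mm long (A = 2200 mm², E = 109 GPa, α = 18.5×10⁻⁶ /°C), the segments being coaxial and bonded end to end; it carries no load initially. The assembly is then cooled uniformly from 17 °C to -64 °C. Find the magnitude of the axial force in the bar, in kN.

If the supports were absent, the total length change would be Σ αᵢΔT Lᵢ = 1.3×10⁻⁶×81×200 + 9.1×10⁻⁶×81×280 + 18.5×10⁻⁶×81×425 = 0.8643 mm.
The walls prevent any net length change, so an axial force P (same in every segment) develops. Compatibility: P · Σ Lᵢ/(AᵢEᵢ) = δ_free.
The series flexibility is Σ Lᵢ/(AᵢEᵢ) = 200/(1575×147×10³) + 280/(1450×118×10³) + 425/(2200×109×10³) = 4.273×10⁻⁶ mm/N.
Hence P = δ_free / Σ(L/AE) = 0.8643/4.273×10⁻⁶ = 202.3 kN (tensile).

P ≈ 202 kN (tensile)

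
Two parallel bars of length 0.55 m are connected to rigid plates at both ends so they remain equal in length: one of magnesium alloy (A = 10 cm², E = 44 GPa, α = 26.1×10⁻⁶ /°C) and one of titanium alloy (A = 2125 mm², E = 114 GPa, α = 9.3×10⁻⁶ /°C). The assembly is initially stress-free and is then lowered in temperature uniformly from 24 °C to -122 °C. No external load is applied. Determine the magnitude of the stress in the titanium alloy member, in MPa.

σ ≈ 43 MPa (compressive)

Both members must finish at the same length. With the larger α, the magnesium alloy tends to over-contract; the plates restrain it, putting the magnesium alloy in tension and the titanium alloy in compression. With no external load the two internal forces are equal and opposite, magnitude P.
Equating the net (thermal + elastic) strains gives |α₁ − α₂|·ΔT = P·[1/(A₁E₁) + 1/(A₂E₂)].
|α₁ − α₂|·ΔT = 16.8×10⁻⁶ × 146 = 0.002453.
1/(A₁E₁) + 1/(A₂E₂) = 1/(1000×44×10³) + 1/(2125×114×10³) = 2.686×10⁻⁸ N⁻¹.
P = 0.002453 / 2.686×10⁻⁸ = 91330 N = 91.33 kN.
σ_{titanium alloy} = P/A₂ = 91330/2125 = 42.98 MPa, compressive.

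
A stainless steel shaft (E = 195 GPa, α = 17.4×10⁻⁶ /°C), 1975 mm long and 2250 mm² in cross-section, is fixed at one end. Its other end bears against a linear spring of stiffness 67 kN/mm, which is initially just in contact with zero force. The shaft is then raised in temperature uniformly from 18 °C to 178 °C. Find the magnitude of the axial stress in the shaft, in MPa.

σ ≈ 126 MPa (compressive)

The unrestrained thermal change is αΔT L = 17.4×10⁻⁶ × 160 × 1975 = 5.498 mm.
Let P be the compressive force at the spring. The shaft shortens elastically by PL/(AE) and the spring compresses by P/k; together these equal δ_free.
So P = δ_free / [L/(AE) + 1/k] = 5.498 / [ 1975/(2250×195×10³) + 1/(67×10³) ].
P = 5.498 / 1.943×10⁻⁵ = 283000 N.
σ = P/A = 283000/2250 = 125.8 MPa.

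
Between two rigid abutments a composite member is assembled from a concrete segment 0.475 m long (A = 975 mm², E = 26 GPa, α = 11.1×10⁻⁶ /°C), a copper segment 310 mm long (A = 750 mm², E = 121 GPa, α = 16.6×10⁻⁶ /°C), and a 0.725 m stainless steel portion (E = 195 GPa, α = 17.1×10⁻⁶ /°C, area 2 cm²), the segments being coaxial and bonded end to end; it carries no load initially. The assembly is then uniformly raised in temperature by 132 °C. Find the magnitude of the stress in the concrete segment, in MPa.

σ ≈ 75.8 MPa (compressive)

With the walls removed the bar would change length by δ_free = Σ αᵢΔT Lᵢ = 11.1×10⁻⁶×132×475 + 16.6×10⁻⁶×132×310 + 17.1×10⁻⁶×132×725 = 3.012 mm.
The rigid supports impose zero overall length change; the single axial force P common to all segments must satisfy P Σ Lᵢ/(AᵢEᵢ) = δ_free.
Σ Lᵢ/(AᵢEᵢ) = 475/(975×26×10³) + 310/(750×121×10³) + 725/(200×195×10³) = 4.074×10⁻⁵ mm/N.
Hence P = δ_free / Σ(L/AE) = 3.012/4.074×10⁻⁵ = 73.92 kN (compressive).
σ_{concrete} = P / A = 73920 / 975 = 75.81 MPa.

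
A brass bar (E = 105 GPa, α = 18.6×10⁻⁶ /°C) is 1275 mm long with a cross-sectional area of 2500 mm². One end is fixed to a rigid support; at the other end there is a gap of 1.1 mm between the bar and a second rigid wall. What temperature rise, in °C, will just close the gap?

ΔT ≈ 46.4 °C

The gap closes when αΔT L = 1.1 mm, since the bar is still unstressed at that instant.
ΔT = 1.1 / (18.6×10⁻⁶ × 1275) = 46.38 °C.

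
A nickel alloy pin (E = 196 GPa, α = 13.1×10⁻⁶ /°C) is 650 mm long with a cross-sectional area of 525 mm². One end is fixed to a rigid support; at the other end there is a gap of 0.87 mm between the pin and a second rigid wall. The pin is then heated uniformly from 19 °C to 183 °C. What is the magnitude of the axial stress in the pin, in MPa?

If the wall were absent the pin would grow by αΔT L = 13.1×10⁻⁶ × 164 × 650 = 1.396 mm.
This exceeds the 0.87 mm gap, so the wall pushes back. The portion of expansion that must be recovered elastically is δ_free − gap = 1.396 − 0.87 = 0.5265 mm.
So σ = E(δ_free − g)/L = 196×10³ × 0.5265/650 = 158.7 MPa.

σ ≈ 159 MPa (compressive)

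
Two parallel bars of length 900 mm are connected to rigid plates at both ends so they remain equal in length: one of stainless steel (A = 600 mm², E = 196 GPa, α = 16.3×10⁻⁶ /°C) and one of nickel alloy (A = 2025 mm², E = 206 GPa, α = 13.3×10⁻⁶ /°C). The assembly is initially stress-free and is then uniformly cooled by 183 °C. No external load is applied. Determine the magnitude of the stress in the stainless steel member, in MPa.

σ ≈ 83.9 MPa (tensile)

Both members must finish at the same length. With the larger α, the stainless steel tends to over-contract; the plates restrain it, putting the stainless steel in tension and the nickel alloy in compression. With no external load the two internal forces are equal and opposite, magnitude P.
Setting the final lengths equal and cancelling L: (α₁ − α₂)ΔT = P/(A₁E₁) + P/(A₂E₂).
|α₁ − α₂|·ΔT = 3×10⁻⁶ × 183 = 0.000549.
1/(A₁E₁) + 1/(A₂E₂) = 1/(600×196×10³) + 1/(2025×206×10³) = 1.09×10⁻⁸ N⁻¹.
P = 0.000549 / 1.09×10⁻⁸ = 50360 N = 50.36 kN.
σ_{stainless steel} = P/A₁ = 50360/600 = 83.94 MPa, tensile.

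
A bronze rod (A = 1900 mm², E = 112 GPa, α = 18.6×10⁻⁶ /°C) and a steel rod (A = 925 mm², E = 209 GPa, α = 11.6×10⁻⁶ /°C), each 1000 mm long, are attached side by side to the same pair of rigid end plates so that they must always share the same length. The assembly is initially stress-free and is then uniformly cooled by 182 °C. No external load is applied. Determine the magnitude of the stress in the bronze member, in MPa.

σ ≈ 67.9 MPa (tensile)

Equilibrium of a rigid end plate with no external load gives equal and opposite internal forces ±P in the two members. Since α_{bronze} > α_{steel}, cooling drives the bronze into tension and the steel into compression.
Equating the net (thermal + elastic) strains gives |α₁ − α₂|·ΔT = P·[1/(A₁E₁) + 1/(A₂E₂)].
|α₁ − α₂|·ΔT = 7×10⁻⁶ × 182 = 0.001274.
1/(A₁E₁) + 1/(A₂E₂) = 1/(1900×112×10³) + 1/(925×209×10³) = 9.872×10⁻⁹ N⁻¹.
So P = 0.001274 / 9.872×10⁻⁹ = 129.1 kN.
σ_{bronze} = P/A₁ = 129100/1900 = 67.92 MPa, tensile.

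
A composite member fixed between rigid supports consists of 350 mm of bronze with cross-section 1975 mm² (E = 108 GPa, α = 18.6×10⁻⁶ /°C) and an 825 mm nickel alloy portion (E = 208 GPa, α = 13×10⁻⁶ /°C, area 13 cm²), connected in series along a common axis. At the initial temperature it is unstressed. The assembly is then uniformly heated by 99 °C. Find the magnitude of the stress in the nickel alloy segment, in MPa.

σ ≈ 280 MPa (compressive)

If the supports were absent, the total length change would be Σ αᵢΔT Lᵢ = 18.6×10⁻⁶×99×350 + 13×10⁻⁶×99×825 = 1.706 mm.
The walls prevent any net length change, so an axial force P (same in every segment) develops. Compatibility: P · Σ Lᵢ/(AᵢEᵢ) = δ_free.
Σ Lᵢ/(AᵢEᵢ) = 350/(1975×108×10³) + 825/(1300×208×10³) = 4.692×10⁻⁶ mm/N.
Hence P = δ_free / Σ(L/AE) = 1.706/4.692×10⁻⁶ = 363.7 kN (compressive).
σ_{nickel alloy} = P / A = 363700 / 1300 = 279.7 MPa.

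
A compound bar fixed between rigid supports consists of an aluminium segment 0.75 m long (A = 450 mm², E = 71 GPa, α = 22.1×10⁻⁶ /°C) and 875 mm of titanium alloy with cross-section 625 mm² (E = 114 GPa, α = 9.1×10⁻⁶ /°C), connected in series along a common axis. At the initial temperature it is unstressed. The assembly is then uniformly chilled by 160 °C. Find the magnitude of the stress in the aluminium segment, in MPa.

σ ≈ 244 MPa (tensile)

If the supports were absent, the total length change would be Σ αᵢΔT Lᵢ = 22.1×10⁻⁶×160×750 + 9.1×10⁻⁶×160×875 = 3.926 mm.
The rigid supports impose zero overall length change; the single axial force P common to all segments must satisfy P Σ Lᵢ/(AᵢEᵢ) = δ_free.
Σ Lᵢ/(AᵢEᵢ) = 750/(450×71×10³) + 875/(625×114×10³) = 3.575×10⁻⁵ mm/N.
P = 3.926 / 3.575×10⁻⁵ = 109800 N = 109.8 kN, tensile.
σ_{aluminium} = P / A = 109800 / 450 = 244 MPa.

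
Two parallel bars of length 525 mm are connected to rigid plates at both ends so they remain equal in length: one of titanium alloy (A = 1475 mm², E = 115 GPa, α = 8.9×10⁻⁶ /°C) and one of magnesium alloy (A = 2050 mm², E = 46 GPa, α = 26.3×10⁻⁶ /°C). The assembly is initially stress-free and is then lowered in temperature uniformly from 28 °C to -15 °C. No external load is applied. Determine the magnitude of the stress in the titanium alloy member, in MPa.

The magnesium alloy has the larger α, so on cooling it would change length more than the titanium alloy if both were free. The rigid plates force a common final length, so the magnesium alloy is put into tension and the titanium alloy into compression, with equal and opposite forces P (no external load).
Equating the net (thermal + elastic) strains gives |α₁ − α₂|·ΔT = P·[1/(A₁E₁) + 1/(A₂E₂)].
|α₁ − α₂|·ΔT = 17.4×10⁻⁶ × 43 = 0.0007482.
1/(A₁E₁) + 1/(A₂E₂) = 1/(1475×115×10³) + 1/(2050×46×10³) = 1.65×10⁻⁸ N⁻¹.
P = 0.0007482 / 1.65×10⁻⁸ = 45350 N = 45.35 kN.
σ_{titanium alloy} = P/A₁ = 45350/1475 = 30.74 MPa, compressive.

σ ≈ 30.7 MPa (compressive)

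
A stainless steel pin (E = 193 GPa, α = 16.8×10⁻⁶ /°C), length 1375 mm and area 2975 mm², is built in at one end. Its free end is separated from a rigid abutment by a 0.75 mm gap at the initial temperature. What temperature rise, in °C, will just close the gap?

ΔT ≈ 32.5 °C

Contact occurs when the free expansion equals the gap: αΔT L = 0.75 mm.
So ΔT = g/(αL) = 0.75/(16.8×10⁻⁶ × 1375) = 32.47 °C.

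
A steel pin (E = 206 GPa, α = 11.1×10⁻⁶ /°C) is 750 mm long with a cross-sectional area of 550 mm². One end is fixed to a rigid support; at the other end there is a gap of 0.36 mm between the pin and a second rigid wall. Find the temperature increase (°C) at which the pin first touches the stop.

ΔT ≈ 43.2 °C

The gap closes when αΔT L = 0.36 mm, since the pin is still unstressed at that instant.
So ΔT = g/(αL) = 0.36/(11.1×10⁻⁶ × 750) = 43.24 °C.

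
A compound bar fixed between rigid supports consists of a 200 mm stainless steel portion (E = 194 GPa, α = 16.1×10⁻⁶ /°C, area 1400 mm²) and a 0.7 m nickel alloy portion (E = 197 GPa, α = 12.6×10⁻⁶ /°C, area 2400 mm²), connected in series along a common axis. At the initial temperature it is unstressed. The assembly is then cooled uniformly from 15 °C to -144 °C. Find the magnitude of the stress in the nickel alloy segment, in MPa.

σ ≈ 360 MPa (tensile)

If the supports were absent, the total length change would be Σ αᵢΔT Lᵢ = 16.1×10⁻⁶×159×200 + 12.6×10⁻⁶×159×700 = 1.914 mm.
Since the ends are fixed, an axial force P builds up, equal in every segment, with P · Σ Lᵢ/(AᵢEᵢ) = δ_free.
The series flexibility is Σ Lᵢ/(AᵢEᵢ) = 200/(1400×194×10³) + 700/(2400×197×10³) = 2.217×10⁻⁶ mm/N.
P = 1.914 / 2.217×10⁻⁶ = 863500 N = 863.5 kN, tensile.
σ_{nickel alloy} = P / A = 863500 / 2400 = 359.8 MPa.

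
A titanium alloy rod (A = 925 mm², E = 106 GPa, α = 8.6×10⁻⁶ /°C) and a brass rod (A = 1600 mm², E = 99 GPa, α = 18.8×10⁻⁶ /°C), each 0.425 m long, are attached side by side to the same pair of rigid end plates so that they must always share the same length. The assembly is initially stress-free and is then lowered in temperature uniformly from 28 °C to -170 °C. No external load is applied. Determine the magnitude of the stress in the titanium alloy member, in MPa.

σ ≈ 132 MPa (compressive)

Both members must finish at the same length. With the larger α, the brass tends to over-contract; the plates restrain it, putting the brass in tension and the titanium alloy in compression. With no external load the two internal forces are equal and opposite, magnitude P.
Compatibility of the two members (thermal + elastic change equal): (α₁ − α₂)ΔT = P·[1/(A₁E₁) + 1/(A₂E₂)].
|α₁ − α₂|·ΔT = 10.2×10⁻⁶ × 198 = 0.00202.
1/(A₁E₁) + 1/(A₂E₂) = 1/(925×106×10³) + 1/(1600×99×10³) = 1.651×10⁻⁸ N⁻¹.
P = 0.00202 / 1.651×10⁻⁸ = 122300 N = 122.3 kN.
σ_{titanium alloy} = P/A₁ = 122300/925 = 132.2 MPa, compressive.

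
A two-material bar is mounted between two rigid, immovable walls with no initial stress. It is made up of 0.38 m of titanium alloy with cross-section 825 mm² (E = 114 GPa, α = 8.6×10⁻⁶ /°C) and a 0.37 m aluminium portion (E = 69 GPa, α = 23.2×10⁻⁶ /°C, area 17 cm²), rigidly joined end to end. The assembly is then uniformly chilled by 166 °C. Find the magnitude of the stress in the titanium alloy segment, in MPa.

σ ≈ 331 MPa (tensile)

Free thermal contraction of the whole bar: Σ αᵢΔT Lᵢ = 8.6×10⁻⁶×166×380 + 23.2×10⁻⁶×166×370 = 1.967 mm.
Since the ends are fixed, an axial force P builds up, equal in every segment, with P · Σ Lᵢ/(AᵢEᵢ) = δ_free.
Σ Lᵢ/(AᵢEᵢ) = 380/(825×114×10³) + 370/(1700×69×10³) = 7.195×10⁻⁶ mm/N.
Hence P = δ_free / Σ(L/AE) = 1.967/7.195×10⁻⁶ = 273.5 kN (tensile).
σ_{titanium alloy} = P / A = 273500 / 825 = 331.5 MPa.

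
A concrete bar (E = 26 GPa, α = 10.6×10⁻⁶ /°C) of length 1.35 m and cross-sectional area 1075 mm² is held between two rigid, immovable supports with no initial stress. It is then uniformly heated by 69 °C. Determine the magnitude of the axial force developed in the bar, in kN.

P ≈ 20.4 kN (compressive)

With zero net strain, σ = E·αΔT = 26 GPa × 10.6×10⁻⁶ × 69 = 19.02 MPa.
P = AEαΔT = 1075 × 26×10³ × 10.6×10⁻⁶ × 69 = 20.44 kN (compressive).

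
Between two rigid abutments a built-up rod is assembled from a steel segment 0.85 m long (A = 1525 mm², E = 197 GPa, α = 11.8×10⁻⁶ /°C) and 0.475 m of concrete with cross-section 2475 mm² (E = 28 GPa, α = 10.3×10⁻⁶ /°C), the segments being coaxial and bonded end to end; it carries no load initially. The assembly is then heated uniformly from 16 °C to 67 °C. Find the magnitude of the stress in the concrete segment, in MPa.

Free thermal expansion of the whole bar: Σ αᵢΔT Lᵢ = 11.8×10⁻⁶×51×850 + 10.3×10⁻⁶×51×475 = 0.761 mm.
Since the ends are fixed, an axial force P builds up, equal in every segment, with P · Σ Lᵢ/(AᵢEᵢ) = δ_free.
The series flexibility is Σ Lᵢ/(AᵢEᵢ) = 850/(1525×197×10³) + 475/(2475×28×10³) = 9.684×10⁻⁶ mm/N.
So P = 0.761 / 9.684×10⁻⁶ = 78.59 kN, compressive.
σ_{concrete} = P / A = 78590 / 2475 = 31.75 MPa.

σ ≈ 31.8 MPa (compressive)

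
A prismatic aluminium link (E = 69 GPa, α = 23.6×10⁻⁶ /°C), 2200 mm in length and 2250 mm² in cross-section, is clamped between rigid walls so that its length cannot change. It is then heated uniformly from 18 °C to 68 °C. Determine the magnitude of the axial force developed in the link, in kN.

The ends cannot move, so σ = EαΔT = 69×10³ × 23.6×10⁻⁶ × 50 = 81.42 MPa.
P = AEαΔT = 2250 × 69×10³ × 23.6×10⁻⁶ × 50 = 183.2 kN (compressive).

P ≈ 183 kN (compressive)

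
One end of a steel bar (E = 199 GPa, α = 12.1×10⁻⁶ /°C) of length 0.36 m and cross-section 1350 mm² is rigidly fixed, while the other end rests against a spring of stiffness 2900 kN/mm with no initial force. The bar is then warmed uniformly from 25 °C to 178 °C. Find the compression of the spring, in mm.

δ ≈ 0.136 mm

The unrestrained thermal change is αΔT L = 12.1×10⁻⁶ × 153 × 360 = 0.6665 mm.
Let P be the compressive force at the spring. The bar shortens elastically by PL/(AE) and the spring compresses by P/k; together these equal δ_free.
P [ L/(AE) + 1/k ] = δ_free → P [ 360/(1350×199×10³) + 1/(2900×10³) ] = 0.6665.
P = 0.6665 / 1.685×10⁻⁶ = 395600 N.
Spring compression = P/k = 395600/(2900×10³) = 0.1364 mm.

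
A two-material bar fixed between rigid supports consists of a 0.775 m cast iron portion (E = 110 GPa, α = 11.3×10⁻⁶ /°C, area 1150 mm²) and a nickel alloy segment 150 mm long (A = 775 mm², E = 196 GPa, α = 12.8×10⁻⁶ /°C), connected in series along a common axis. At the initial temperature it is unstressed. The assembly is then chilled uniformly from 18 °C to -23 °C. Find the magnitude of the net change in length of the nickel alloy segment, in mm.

|ΔL| ≈ 0.018 mm

With the walls removed the bar would change length by δ_free = Σ αᵢΔT Lᵢ = 11.3×10⁻⁶×41×775 + 12.8×10⁻⁶×41×150 = 0.4378 mm.
The walls prevent any net length change, so an axial force P (same in every segment) develops. Compatibility: P · Σ Lᵢ/(AᵢEᵢ) = δ_free.
The series flexibility is Σ Lᵢ/(AᵢEᵢ) = 775/(1150×110×10³) + 150/(775×196×10³) = 7.114×10⁻⁶ mm/N.
Hence P = δ_free / Σ(L/AE) = 0.4378/7.114×10⁻⁶ = 61.54 kN (tensile).
For the nickel alloy segment, free thermal change = 12.8×10⁻⁶×41×150 = 0.07872 mm and elastic change from P = 61540×150/(775×196×10³) = 0.06077 mm; these oppose, so the net change is 0.018 mm (segment shortens).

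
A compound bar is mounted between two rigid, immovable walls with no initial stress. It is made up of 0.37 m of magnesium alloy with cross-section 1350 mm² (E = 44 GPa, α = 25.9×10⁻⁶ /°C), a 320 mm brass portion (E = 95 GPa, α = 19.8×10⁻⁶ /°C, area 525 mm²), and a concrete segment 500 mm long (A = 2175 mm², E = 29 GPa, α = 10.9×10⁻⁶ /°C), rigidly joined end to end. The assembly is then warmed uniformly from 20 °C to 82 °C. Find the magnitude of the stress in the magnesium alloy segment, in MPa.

σ ≈ 47.7 MPa (compressive)

Free thermal expansion of the whole bar: Σ αᵢΔT Lᵢ = 25.9×10⁻⁶×62×370 + 19.8×10⁻⁶×62×320 + 10.9×10⁻⁶×62×500 = 1.325 mm.
The rigid supports impose zero overall length change; the single axial force P common to all segments must satisfy P Σ Lᵢ/(AᵢEᵢ) = δ_free.
The series flexibility is Σ Lᵢ/(AᵢEᵢ) = 370/(1350×44×10³) + 320/(525×95×10³) + 500/(2175×29×10³) = 2.057×10⁻⁵ mm/N.
P = 1.325 / 2.057×10⁻⁵ = 64400 N = 64.4 kN, compressive.
σ_{magnesium alloy} = P / A = 64400 / 1350 = 47.71 MPa.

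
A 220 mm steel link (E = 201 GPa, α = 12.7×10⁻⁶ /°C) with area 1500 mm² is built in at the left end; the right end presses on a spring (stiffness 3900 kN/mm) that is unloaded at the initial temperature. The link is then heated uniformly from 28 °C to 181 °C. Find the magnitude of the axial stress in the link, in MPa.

σ ≈ 289 MPa (compressive)

Free thermal expansion: δ_free = αΔT L = 12.7×10⁻⁶ × 153 × 220 = 0.4275 mm.
Let P be the compressive force at the spring. The link shortens elastically by PL/(AE) and the spring compresses by P/k; together these equal δ_free.
So P = δ_free / [L/(AE) + 1/k] = 0.4275 / [ 220/(1500×201×10³) + 1/(3900×10³) ].
P = 0.4275 / 9.861×10⁻⁷ = 433500 N.
σ = P/A = 433500/1500 = 289 MPa.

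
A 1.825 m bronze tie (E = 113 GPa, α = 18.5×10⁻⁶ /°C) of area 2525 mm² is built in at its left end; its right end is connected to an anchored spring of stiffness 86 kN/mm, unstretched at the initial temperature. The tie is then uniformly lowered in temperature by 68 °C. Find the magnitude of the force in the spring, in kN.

P ≈ 127 kN

Free thermal contraction: δ_free = αΔT L = 18.5×10⁻⁶ × 68 × 1825 = 2.296 mm.
With a force P in the spring, the elastic change of the tie is PL/(AE) and that of the spring is P/k; compatibility requires their sum to equal δ_free.
So P = δ_free / [L/(AE) + 1/k] = 2.296 / [ 1825/(2525×113×10³) + 1/(86×10³) ].
P = 2.296 / 1.802×10⁻⁵ = 127400 N.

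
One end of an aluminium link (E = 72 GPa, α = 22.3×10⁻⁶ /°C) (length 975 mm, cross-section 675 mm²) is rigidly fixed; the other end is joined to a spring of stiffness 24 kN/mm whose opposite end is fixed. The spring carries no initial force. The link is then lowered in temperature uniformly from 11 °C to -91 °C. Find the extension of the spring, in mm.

The unrestrained thermal change is αΔT L = 22.3×10⁻⁶ × 102 × 975 = 2.218 mm.
Let P be the tensile force in the spring. The link extends elastically by PL/(AE) and the spring stretches by P/k; together these equal δ_free.
So P = δ_free / [L/(AE) + 1/k] = 2.218 / [ 975/(675×72×10³) + 1/(24×10³) ].
P = 2.218 / 6.173×10⁻⁵ = 35930 N.
Spring extension = P/k = 35930/(24×10³) = 1.497 mm.

δ ≈ 1.5 mm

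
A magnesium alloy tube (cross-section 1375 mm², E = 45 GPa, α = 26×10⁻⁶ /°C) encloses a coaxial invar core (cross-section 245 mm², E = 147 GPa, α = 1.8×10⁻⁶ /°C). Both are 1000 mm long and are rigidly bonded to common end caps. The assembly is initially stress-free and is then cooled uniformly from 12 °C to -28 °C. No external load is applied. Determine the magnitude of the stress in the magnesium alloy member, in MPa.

The magnesium alloy has the larger α, so on cooling it would change length more than the invar if both were free. The rigid plates force a common final length, so the magnesium alloy is put into tension and the invar into compression, with equal and opposite forces P (no external load).
Equating the net (thermal + elastic) strains gives |α₁ − α₂|·ΔT = P·[1/(A₁E₁) + 1/(A₂E₂)].
|α₁ − α₂|·ΔT = 24.2×10⁻⁶ × 40 = 0.000968.
1/(A₁E₁) + 1/(A₂E₂) = 1/(1375×45×10³) + 1/(245×147×10³) = 4.393×10⁻⁸ N⁻¹.
P = 0.000968 / 4.393×10⁻⁸ = 22040 N = 22.04 kN.
σ_{magnesium alloy} = P/A₁ = 22040/1375 = 16.03 MPa, tensile.

σ ≈ 16 MPa (tensile)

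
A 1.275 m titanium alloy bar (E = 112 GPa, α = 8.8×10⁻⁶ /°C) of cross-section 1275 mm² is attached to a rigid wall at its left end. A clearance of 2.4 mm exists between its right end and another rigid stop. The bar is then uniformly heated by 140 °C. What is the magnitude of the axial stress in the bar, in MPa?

Unrestrained expansion: δ_free = αΔT L = 8.8×10⁻⁶ × 140 × 1275 = 1.571 mm.
Since δ_free = 1.57 mm is less than the 2.4 mm gap, the bar never touches the wall. No axial force develops.

σ ≈ 0 MPa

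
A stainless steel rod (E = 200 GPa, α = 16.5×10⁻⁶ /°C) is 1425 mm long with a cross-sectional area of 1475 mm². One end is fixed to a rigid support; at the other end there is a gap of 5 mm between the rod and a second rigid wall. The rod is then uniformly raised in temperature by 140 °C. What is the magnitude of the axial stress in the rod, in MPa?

If the wall were absent the rod would grow by αΔT L = 16.5×10⁻⁶ × 140 × 1425 = 3.292 mm.
Since δ_free = 3.29 mm is less than the 5 mm gap, the rod never touches the wall. No axial force develops.

σ ≈ 0 MPa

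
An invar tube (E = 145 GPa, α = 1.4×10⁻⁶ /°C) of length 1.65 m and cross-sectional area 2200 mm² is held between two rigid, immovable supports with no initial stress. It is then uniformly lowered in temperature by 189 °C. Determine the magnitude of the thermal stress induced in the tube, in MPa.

σ ≈ 38.4 MPa (tensile)

With length fixed, the mechanical strain must cancel the thermal strain αΔT = 1.4×10⁻⁶ × 189 = 264.6×10⁻⁶.
The stress required to suppress this strain is σ = Eε = 145×10³ × 264.6×10⁻⁶ = 38.37 MPa, tensile since the tube is trying to contract.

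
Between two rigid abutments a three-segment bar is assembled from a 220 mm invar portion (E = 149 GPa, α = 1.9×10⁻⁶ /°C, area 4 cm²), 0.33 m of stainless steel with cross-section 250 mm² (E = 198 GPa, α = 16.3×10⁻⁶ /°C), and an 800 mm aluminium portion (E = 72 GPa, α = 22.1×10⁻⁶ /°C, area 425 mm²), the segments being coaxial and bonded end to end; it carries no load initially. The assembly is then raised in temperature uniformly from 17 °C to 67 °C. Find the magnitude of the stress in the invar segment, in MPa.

σ ≈ 80.4 MPa (compressive)

Free thermal expansion of the whole bar: Σ αᵢΔT Lᵢ = 1.9×10⁻⁶×50×220 + 16.3×10⁻⁶×50×330 + 22.1×10⁻⁶×50×800 = 1.174 mm.
The rigid supports impose zero overall length change; the single axial force P common to all segments must satisfy P Σ Lᵢ/(AᵢEᵢ) = δ_free.
The series flexibility is Σ Lᵢ/(AᵢEᵢ) = 220/(400×149×10³) + 330/(250×198×10³) + 800/(425×72×10³) = 3.65×10⁻⁵ mm/N.
So P = 1.174 / 3.65×10⁻⁵ = 32.16 kN, compressive.
σ_{invar} = P / A = 32160 / 400 = 80.4 MPa.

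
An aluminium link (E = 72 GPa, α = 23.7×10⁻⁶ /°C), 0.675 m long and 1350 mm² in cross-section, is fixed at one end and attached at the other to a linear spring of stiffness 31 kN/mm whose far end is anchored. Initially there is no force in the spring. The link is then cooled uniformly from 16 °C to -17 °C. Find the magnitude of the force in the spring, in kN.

P ≈ 13.5 kN

If the spring were absent the link would shorten by αΔT L = 23.7×10⁻⁶ × 33 × 675 = 0.5279 mm.
Let P be the tensile force in the spring. The link extends elastically by PL/(AE) and the spring stretches by P/k; together these equal δ_free.
P [ L/(AE) + 1/k ] = δ_free → P [ 675/(1350×72×10³) + 1/(31×10³) ] = 0.5279.
P = 0.5279 / 3.92×10⁻⁵ = 13470 N.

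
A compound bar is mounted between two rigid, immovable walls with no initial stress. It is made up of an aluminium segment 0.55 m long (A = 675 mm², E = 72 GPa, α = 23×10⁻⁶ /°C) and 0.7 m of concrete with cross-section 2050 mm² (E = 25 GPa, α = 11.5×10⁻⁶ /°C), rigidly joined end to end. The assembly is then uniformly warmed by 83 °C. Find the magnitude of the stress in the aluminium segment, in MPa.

σ ≈ 102 MPa (compressive)

If the supports were absent, the total length change would be Σ αᵢΔT Lᵢ = 23×10⁻⁶×83×550 + 11.5×10⁻⁶×83×700 = 1.718 mm.
The rigid supports impose zero overall length change; the single axial force P common to all segments must satisfy P Σ Lᵢ/(AᵢEᵢ) = δ_free.
The series flexibility is Σ Lᵢ/(AᵢEᵢ) = 550/(675×72×10³) + 700/(2050×25×10³) = 2.498×10⁻⁵ mm/N.
P = 1.718 / 2.498×10⁻⁵ = 68790 N = 68.79 kN, compressive.
σ_{aluminium} = P / A = 68790 / 675 = 101.9 MPa.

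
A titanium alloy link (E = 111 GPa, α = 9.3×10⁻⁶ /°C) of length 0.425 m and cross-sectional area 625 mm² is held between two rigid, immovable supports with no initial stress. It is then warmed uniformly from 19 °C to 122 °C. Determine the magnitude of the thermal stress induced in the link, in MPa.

σ ≈ 106 MPa (compressive)

Because both ends are immovable the net strain is zero, and the suppressed thermal strain is αΔT = 9.3×10⁻⁶ × 103 = 957.9×10⁻⁶.
Hence σ = E·αΔT = 111×10³ × 957.9×10⁻⁶ = 106.3 MPa, compressive.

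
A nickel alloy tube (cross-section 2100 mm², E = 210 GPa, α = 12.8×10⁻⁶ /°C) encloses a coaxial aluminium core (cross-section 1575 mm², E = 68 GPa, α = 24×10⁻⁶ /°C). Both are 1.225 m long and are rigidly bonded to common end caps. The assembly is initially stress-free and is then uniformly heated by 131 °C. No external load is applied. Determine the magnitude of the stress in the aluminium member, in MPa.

σ ≈ 80.3 MPa (compressive)

Equilibrium of a rigid end plate with no external load gives equal and opposite internal forces ±P in the two members. Since α_{aluminium} > α_{nickel alloy}, heating drives the aluminium into compression and the nickel alloy into tension.
Setting the final lengths equal and cancelling L: (α₁ − α₂)ΔT = P/(A₁E₁) + P/(A₂E₂).
|α₁ − α₂|·ΔT = 11.2×10⁻⁶ × 131 = 0.001467.
1/(A₁E₁) + 1/(A₂E₂) = 1/(2100×210×10³) + 1/(1575×68×10³) = 1.16×10⁻⁸ N⁻¹.
P = 0.001467 / 1.16×10⁻⁸ = 126400 N = 126.4 kN.
σ_{aluminium} = P/A₂ = 126400/1575 = 80.27 MPa, compressive.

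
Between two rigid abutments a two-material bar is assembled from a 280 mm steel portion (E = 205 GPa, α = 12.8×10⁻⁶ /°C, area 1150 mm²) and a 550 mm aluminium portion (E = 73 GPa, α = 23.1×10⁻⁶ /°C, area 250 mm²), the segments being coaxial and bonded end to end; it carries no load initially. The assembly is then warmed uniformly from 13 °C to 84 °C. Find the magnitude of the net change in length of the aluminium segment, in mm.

Free thermal expansion of the whole bar: Σ αᵢΔT Lᵢ = 12.8×10⁻⁶×71×280 + 23.1×10⁻⁶×71×550 = 1.157 mm.
Since the ends are fixed, an axial force P builds up, equal in every segment, with P · Σ Lᵢ/(AᵢEᵢ) = δ_free.
The series flexibility is Σ Lᵢ/(AᵢEᵢ) = 280/(1150×205×10³) + 550/(250×73×10³) = 3.132×10⁻⁵ mm/N.
P = 1.157 / 3.132×10⁻⁵ = 36920 N = 36.92 kN, compressive.
For the aluminium segment, free thermal change = 23.1×10⁻⁶×71×550 = 0.9021 mm and elastic change from P = 36920×550/(250×73×10³) = 1.113 mm; these oppose, so the net change is 0.211 mm (segment shortens).

|ΔL| ≈ 0.211 mm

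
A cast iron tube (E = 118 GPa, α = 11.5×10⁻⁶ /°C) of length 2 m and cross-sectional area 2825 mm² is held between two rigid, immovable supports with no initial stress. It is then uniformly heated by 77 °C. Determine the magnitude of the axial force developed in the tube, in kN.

P ≈ 295 kN (compressive)

With zero net strain, σ = E·αΔT = 118 GPa × 11.5×10⁻⁶ × 77 = 104.5 MPa.
P = AEαΔT = 2825 × 118×10³ × 11.5×10⁻⁶ × 77 = 295.2 kN (compressive).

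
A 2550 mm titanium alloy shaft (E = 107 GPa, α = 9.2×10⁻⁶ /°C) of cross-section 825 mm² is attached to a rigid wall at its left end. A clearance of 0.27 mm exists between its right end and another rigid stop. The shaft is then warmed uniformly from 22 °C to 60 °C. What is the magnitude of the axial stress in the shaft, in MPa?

If the wall were absent the shaft would grow by αΔT L = 9.2×10⁻⁶ × 38 × 2550 = 0.8915 mm.
This exceeds the 0.27 mm gap, so the wall pushes back. The portion of expansion that must be recovered elastically is δ_free − gap = 0.8915 − 0.27 = 0.6215 mm.
So σ = E(δ_free − g)/L = 107×10³ × 0.6215/2550 = 26.08 MPa.

σ ≈ 26.1 MPa (compressive)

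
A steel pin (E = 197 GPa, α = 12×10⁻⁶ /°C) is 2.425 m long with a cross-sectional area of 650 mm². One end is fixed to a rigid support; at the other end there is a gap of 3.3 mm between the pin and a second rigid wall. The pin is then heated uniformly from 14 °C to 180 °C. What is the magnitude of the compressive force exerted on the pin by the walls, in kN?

Free thermal elongation = αΔT L = 12×10⁻⁶ × 166 × 2425 = 4.831 mm.
This exceeds the 3.3 mm gap, so the wall pushes back. The portion of expansion that must be recovered elastically is δ_free − gap = 4.831 − 3.3 = 1.531 mm.
Compatibility: PL/(AE) = 1.531 mm, so σ = P/A = E × (1.531/2425) = 124.3 MPa.
Force on the wall = σA = 124.3 × 650 mm² = 80.82 kN.

P ≈ 80.8 kN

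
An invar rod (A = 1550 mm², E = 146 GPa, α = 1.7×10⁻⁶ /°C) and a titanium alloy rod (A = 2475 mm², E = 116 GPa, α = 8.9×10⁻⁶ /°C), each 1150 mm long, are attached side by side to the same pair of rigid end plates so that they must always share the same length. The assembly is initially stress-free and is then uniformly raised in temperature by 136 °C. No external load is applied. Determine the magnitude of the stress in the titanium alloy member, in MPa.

σ ≈ 50.1 MPa (compressive)

Both members must finish at the same length. With the larger α, the titanium alloy tends to over-expand; the plates restrain it, putting the titanium alloy in compression and the invar in tension. With no external load the two internal forces are equal and opposite, magnitude P.
Setting the final lengths equal and cancelling L: (α₁ − α₂)ΔT = P/(A₁E₁) + P/(A₂E₂).
|α₁ − α₂|·ΔT = 7.2×10⁻⁶ × 136 = 0.0009792.
1/(A₁E₁) + 1/(A₂E₂) = 1/(1550×146×10³) + 1/(2475×116×10³) = 7.902×10⁻⁹ N⁻¹.
P = 0.0009792 / 7.902×10⁻⁹ = 123900 N = 123.9 kN.
σ_{titanium alloy} = P/A₂ = 123900/2475 = 50.07 MPa, compressive.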